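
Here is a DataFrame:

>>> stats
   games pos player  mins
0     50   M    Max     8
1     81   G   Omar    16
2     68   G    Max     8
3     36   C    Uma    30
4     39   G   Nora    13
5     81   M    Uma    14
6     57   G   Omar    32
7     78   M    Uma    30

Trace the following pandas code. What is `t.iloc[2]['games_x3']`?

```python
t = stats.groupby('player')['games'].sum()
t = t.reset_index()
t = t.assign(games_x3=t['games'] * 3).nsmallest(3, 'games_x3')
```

414

group by player, sum of games:
player
Max     118
Nora     39
Omar    138
Uma     195
Name: games, dtype: int64
reset_index():
  player  games
0    Max    118
1   Nora     39
2   Omar    138
3    Uma    195
add column games_x3 = t['games'] * 3:
  player  games  games_x3
0    Max    118       354
1   Nora     39       117
2   Omar    138       414
3    Uma    195       585
take 3 rows with smallest games_x3:
  player  games  games_x3
1   Nora     39       117
0    Max    118       354
2   Omar    138       414
Reading off the value at position 2, column 'games_x3', we get 414.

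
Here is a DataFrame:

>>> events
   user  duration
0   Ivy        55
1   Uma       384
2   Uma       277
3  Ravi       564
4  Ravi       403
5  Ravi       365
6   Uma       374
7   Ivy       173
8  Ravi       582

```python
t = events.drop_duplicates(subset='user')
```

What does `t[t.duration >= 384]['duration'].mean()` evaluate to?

474.0

drop duplicate user (keep=first):
   user  duration
0   Ivy        55
1   Uma       384
3  Ravi       564
filter rows where duration >= 384:
   user  duration
1   Uma       384
3  Ravi       564
Then the mean of column 'duration': 474.0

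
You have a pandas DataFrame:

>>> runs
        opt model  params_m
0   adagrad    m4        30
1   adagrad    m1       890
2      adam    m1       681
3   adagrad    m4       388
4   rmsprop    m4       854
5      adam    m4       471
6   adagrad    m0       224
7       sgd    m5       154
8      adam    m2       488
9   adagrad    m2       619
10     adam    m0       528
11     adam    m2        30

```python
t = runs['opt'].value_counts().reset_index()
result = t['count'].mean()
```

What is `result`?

value_counts of opt:
opt
adagrad    5
adam       5
rmsprop    1
sgd        1
Name: count, dtype: int64
reset_index():
       opt  count
0  adagrad      5
1     adam      5
2  rmsprop      1
3      sgd      1

3.0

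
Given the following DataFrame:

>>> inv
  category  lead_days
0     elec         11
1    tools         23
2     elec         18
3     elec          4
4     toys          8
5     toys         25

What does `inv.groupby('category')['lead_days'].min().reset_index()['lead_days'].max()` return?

group by category, min of lead_days:
category
elec      4
tools    23
toys      8
Name: lead_days, dtype: int64
reset_index():
  category  lead_days
0     elec          4
1    tools         23
2     toys          8
Finally, max of column 'lead_days' = 23.

23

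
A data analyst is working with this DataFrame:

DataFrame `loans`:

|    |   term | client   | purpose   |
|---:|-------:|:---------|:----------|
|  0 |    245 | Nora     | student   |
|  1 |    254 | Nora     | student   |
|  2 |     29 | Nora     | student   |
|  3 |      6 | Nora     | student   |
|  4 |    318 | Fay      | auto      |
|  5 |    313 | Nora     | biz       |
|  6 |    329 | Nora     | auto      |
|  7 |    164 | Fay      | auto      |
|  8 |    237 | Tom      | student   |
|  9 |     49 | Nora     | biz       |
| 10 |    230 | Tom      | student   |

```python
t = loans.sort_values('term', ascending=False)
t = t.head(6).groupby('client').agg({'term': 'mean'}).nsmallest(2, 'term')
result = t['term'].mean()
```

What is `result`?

sort by term descending:
    term client  purpose
6    329   Nora     auto
4    318    Fay     auto
5    313   Nora      biz
1    254   Nora  student
0    245   Nora  student
8    237    Tom  student
10   230    Tom  student
7    164    Fay     auto
9     49   Nora      biz
2     29   Nora  student
3      6   Nora  student
take first 6 rows:
   term client  purpose
6   329   Nora     auto
4   318    Fay     auto
5   313   Nora      biz
1   254   Nora  student
0   245   Nora  student
8   237    Tom  student
group by client, mean of term:
          term
client        
Fay     318.00
Nora    285.25
Tom     237.00
take 2 rows with smallest term:
          term
client        
Tom     237.00
Nora    285.25

261.125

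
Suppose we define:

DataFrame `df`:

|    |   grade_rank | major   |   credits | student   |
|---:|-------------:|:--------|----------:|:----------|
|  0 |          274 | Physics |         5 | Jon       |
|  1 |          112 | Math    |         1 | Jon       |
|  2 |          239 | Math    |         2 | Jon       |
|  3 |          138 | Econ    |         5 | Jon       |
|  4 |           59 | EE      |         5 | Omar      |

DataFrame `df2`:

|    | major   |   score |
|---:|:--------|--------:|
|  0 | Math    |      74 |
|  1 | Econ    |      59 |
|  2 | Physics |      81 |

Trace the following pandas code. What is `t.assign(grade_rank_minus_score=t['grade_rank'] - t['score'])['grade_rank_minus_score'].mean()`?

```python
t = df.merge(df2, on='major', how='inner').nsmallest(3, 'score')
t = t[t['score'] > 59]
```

merge on 'major' (how='inner') → 4 rows:
   grade_rank    major  credits student  score
0         274  Physics        5     Jon     81
1         112     Math        1     Jon     74
2         239     Math        2     Jon     74
3         138     Econ        5     Jon     59
take 3 rows with smallest score:
   grade_rank major  credits student  score
3         138  Econ        5     Jon     59
1         112  Math        1     Jon     74
2         239  Math        2     Jon     74
filter rows where score > 59:
   grade_rank major  credits student  score
1         112  Math        1     Jon     74
2         239  Math        2     Jon     74
add column grade_rank_minus_score = t['grade_rank'] - t['score']:
   grade_rank major  credits student  score  grade_rank_minus_score
1         112  Math        1     Jon     74                      38
2         239  Math        2     Jon     74                     165

101.5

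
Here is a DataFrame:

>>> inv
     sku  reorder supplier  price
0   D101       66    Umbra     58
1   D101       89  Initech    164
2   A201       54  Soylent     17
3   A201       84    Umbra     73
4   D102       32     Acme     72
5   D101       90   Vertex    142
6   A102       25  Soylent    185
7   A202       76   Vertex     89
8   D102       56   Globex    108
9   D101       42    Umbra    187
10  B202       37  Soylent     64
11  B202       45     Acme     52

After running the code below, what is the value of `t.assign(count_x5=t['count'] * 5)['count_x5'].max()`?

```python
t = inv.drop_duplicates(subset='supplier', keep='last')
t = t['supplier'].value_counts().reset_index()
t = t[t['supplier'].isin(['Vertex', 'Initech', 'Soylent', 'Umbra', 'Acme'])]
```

5

drop duplicate supplier (keep=last):
     sku  reorder supplier  price
1   D101       89  Initech    164
7   A202       76   Vertex     89
8   D102       56   Globex    108
9   D101       42    Umbra    187
10  B202       37  Soylent     64
11  B202       45     Acme     52
value_counts of supplier:
supplier
Initech    1
Vertex     1
Globex     1
Umbra      1
Soylent    1
Acme       1
Name: count, dtype: int64
reset_index():
  supplier  count
0  Initech      1
1   Vertex      1
2   Globex      1
3    Umbra      1
4  Soylent      1
5     Acme      1
filter rows where supplier in ['Vertex', 'Initech', 'Soylent', 'Umbra', 'Acme']:
  supplier  count
0  Initech      1
1   Vertex      1
3    Umbra      1
4  Soylent      1
5     Acme      1
add column count_x5 = t['count'] * 5:
  supplier  count  count_x5
0  Initech      1         5
1   Vertex      1         5
3    Umbra      1         5
4  Soylent      1         5
5     Acme      1         5
The max of column 'count_x5' is 5.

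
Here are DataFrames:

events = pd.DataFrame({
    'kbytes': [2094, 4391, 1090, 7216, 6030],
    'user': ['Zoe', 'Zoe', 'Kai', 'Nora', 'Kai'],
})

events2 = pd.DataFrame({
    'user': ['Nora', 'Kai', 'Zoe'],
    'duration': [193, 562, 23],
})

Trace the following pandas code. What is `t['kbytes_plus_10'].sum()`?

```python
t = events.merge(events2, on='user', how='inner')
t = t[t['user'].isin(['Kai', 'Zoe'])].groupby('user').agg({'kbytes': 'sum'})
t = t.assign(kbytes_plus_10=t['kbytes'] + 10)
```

13625

merge on 'user' (how='inner') → 5 rows:
   kbytes  user  duration
0    2094   Zoe        23
1    4391   Zoe        23
2    1090   Kai       562
3    7216  Nora       193
4    6030   Kai       562
filter rows where user in ['Kai', 'Zoe']:
   kbytes user  duration
0    2094  Zoe        23
1    4391  Zoe        23
2    1090  Kai       562
4    6030  Kai       562
group by user, sum of kbytes:
      kbytes
user        
Kai     7120
Zoe     6485
add column kbytes_plus_10 = t['kbytes'] + 10:
      kbytes  kbytes_plus_10
user                        
Kai     7120            7130
Zoe     6485            6495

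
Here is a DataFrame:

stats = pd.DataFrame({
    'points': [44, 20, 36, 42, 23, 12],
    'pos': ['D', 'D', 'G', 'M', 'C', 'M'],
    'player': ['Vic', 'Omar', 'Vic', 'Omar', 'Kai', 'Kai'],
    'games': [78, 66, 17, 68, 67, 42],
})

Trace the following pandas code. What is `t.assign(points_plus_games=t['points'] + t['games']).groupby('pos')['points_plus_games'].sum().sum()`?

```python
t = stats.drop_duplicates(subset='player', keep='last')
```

drop duplicate player (keep=last):
   points pos player  games
2      36   G    Vic     17
3      42   M   Omar     68
5      12   M    Kai     42
add column points_plus_games = t['points'] + t['games']:
   points pos player  games  points_plus_games
2      36   G    Vic     17                 53
3      42   M   Omar     68                110
5      12   M    Kai     42                 54
group by pos, sum of points_plus_games:
pos
G     53
M    164
Name: points_plus_games, dtype: int64
sum of the resulting series → 217

217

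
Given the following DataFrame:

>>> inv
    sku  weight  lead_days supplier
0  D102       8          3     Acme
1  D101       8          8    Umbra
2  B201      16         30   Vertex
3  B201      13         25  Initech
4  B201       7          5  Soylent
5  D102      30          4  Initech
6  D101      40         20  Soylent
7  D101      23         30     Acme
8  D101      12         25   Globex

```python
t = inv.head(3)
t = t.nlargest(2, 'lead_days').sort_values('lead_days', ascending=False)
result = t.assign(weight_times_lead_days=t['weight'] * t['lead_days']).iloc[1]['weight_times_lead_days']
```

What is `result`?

take first 3 rows:
    sku  weight  lead_days supplier
0  D102       8          3     Acme
1  D101       8          8    Umbra
2  B201      16         30   Vertex
take 2 rows with largest lead_days:
    sku  weight  lead_days supplier
2  B201      16         30   Vertex
1  D101       8          8    Umbra
sort by lead_days descending:
    sku  weight  lead_days supplier
2  B201      16         30   Vertex
1  D101       8          8    Umbra
add column weight_times_lead_days = t['weight'] * t['lead_days']:
    sku  weight  lead_days supplier  weight_times_lead_days
2  B201      16         30   Vertex                     480
1  D101       8          8    Umbra                      64

64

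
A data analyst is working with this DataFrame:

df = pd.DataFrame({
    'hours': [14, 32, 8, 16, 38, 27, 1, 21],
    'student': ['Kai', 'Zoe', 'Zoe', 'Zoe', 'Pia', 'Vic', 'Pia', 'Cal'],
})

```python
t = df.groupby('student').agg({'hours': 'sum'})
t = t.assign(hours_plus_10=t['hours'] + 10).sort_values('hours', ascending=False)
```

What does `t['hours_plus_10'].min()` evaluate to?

group by student, sum of hours:
         hours
student       
Cal         21
Kai         14
Pia         39
Vic         27
Zoe         56
add column hours_plus_10 = t['hours'] + 10:
         hours  hours_plus_10
student                      
Cal         21             31
Kai         14             24
Pia         39             49
Vic         27             37
Zoe         56             66
sort by hours descending:
         hours  hours_plus_10
student                      
Zoe         56             66
Pia         39             49
Vic         27             37
Cal         21             31
Kai         14             24

24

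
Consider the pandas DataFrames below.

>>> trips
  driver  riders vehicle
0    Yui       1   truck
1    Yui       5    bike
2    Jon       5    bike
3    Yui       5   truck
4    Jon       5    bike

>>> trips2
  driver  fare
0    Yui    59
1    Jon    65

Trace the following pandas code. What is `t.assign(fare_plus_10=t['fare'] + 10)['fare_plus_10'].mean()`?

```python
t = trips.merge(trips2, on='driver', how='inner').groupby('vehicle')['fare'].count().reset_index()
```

12.5

merge on 'driver' (how='inner') → 5 rows:
  driver  riders vehicle  fare
0    Yui       1   truck    59
1    Yui       5    bike    59
2    Jon       5    bike    65
3    Yui       5   truck    59
4    Jon       5    bike    65
group by vehicle, count of fare:
vehicle
bike     3
truck    2
Name: fare, dtype: int64
reset_index():
  vehicle  fare
0    bike     3
1   truck     2
add column fare_plus_10 = t['fare'] + 10:
  vehicle  fare  fare_plus_10
0    bike     3            13
1   truck     2            12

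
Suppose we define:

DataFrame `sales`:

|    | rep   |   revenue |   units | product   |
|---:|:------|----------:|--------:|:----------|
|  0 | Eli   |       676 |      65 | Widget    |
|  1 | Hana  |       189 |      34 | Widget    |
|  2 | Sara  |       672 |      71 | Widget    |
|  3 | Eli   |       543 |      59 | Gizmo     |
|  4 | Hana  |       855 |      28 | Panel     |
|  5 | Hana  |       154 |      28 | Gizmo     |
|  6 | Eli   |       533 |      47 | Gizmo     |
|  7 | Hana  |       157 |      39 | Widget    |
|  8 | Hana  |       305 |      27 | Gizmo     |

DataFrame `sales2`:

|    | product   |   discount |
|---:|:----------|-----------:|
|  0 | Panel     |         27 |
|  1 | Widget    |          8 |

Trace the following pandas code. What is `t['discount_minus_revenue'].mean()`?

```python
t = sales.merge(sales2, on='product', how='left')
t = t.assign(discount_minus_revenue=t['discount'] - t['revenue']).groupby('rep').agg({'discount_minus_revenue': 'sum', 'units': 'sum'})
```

merge on 'product' (how='left') → 9 rows:
    rep  revenue  units product  discount
0   Eli      676     65  Widget       8.0
1  Hana      189     34  Widget       8.0
2  Sara      672     71  Widget       8.0
3   Eli      543     59   Gizmo       NaN
4  Hana      855     28   Panel      27.0
5  Hana      154     28   Gizmo       NaN
6   Eli      533     47   Gizmo       NaN
7  Hana      157     39  Widget       8.0
8  Hana      305     27   Gizmo       NaN
add column discount_minus_revenue = t['discount'] - t['revenue']:
    rep  revenue  units product  discount  discount_minus_revenue
0   Eli      676     65  Widget       8.0                  -668.0
1  Hana      189     34  Widget       8.0                  -181.0
2  Sara      672     71  Widget       8.0                  -664.0
3   Eli      543     59   Gizmo       NaN                     NaN
4  Hana      855     28   Panel      27.0                  -828.0
5  Hana      154     28   Gizmo       NaN                     NaN
6   Eli      533     47   Gizmo       NaN                     NaN
7  Hana      157     39  Widget       8.0                  -149.0
8  Hana      305     27   Gizmo       NaN                     NaN
group by rep: sum(discount_minus_revenue), sum(units):
      discount_minus_revenue  units
rep                                
Eli                   -668.0    171
Hana                 -1158.0    156
Sara                  -664.0     71
Hence -830.0.

-830.0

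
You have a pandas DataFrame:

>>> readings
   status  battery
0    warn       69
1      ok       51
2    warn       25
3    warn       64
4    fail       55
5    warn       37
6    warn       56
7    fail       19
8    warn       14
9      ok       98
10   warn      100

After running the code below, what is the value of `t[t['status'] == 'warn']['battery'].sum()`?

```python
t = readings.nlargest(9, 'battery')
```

take 9 rows with largest battery:
   status  battery
10   warn      100
9      ok       98
0    warn       69
3    warn       64
6    warn       56
4    fail       55
1      ok       51
5    warn       37
2    warn       25
filter rows where status == 'warn':
   status  battery
10   warn      100
0    warn       69
3    warn       64
6    warn       56
5    warn       37
2    warn       25
Then the sum of column 'battery': 351

351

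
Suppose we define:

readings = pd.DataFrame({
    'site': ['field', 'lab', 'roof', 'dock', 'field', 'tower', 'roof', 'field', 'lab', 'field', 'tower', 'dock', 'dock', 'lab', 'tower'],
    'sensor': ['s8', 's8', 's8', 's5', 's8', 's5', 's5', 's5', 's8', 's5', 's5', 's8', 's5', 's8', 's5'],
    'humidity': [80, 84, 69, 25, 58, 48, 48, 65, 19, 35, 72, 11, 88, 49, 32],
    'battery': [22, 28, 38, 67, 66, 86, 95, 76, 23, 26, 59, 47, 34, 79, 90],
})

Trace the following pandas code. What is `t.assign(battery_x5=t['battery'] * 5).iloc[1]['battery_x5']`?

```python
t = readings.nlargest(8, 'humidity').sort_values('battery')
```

140

take 8 rows with largest humidity:
     site sensor  humidity  battery
12   dock     s5        88       34
1     lab     s8        84       28
0   field     s8        80       22
10  tower     s5        72       59
2    roof     s8        69       38
7   field     s5        65       76
4   field     s8        58       66
13    lab     s8        49       79
sort by battery:
     site sensor  humidity  battery
0   field     s8        80       22
1     lab     s8        84       28
12   dock     s5        88       34
2    roof     s8        69       38
10  tower     s5        72       59
4   field     s8        58       66
7   field     s5        65       76
13    lab     s8        49       79
add column battery_x5 = t['battery'] * 5:
     site sensor  humidity  battery  battery_x5
0   field     s8        80       22         110
1     lab     s8        84       28         140
12   dock     s5        88       34         170
2    roof     s8        69       38         190
10  tower     s5        72       59         295
4   field     s8        58       66         330
7   field     s5        65       76         380
13    lab     s8        49       79         395
Taking the value at position 1, column 'battery_x5' gives 140.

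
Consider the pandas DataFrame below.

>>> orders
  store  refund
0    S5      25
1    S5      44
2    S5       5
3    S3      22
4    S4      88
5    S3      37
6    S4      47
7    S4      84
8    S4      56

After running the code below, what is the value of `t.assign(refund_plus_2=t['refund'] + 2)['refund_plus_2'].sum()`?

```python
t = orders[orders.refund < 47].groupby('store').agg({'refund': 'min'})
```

filter rows where refund < 47:
  store  refund
0    S5      25
1    S5      44
2    S5       5
3    S3      22
5    S3      37
group by store, min of refund:
       refund
store        
S3         22
S5          5
add column refund_plus_2 = t['refund'] + 2:
       refund  refund_plus_2
store                       
S3         22             24
S5          5              7
Then the sum of column 'refund_plus_2': 31

31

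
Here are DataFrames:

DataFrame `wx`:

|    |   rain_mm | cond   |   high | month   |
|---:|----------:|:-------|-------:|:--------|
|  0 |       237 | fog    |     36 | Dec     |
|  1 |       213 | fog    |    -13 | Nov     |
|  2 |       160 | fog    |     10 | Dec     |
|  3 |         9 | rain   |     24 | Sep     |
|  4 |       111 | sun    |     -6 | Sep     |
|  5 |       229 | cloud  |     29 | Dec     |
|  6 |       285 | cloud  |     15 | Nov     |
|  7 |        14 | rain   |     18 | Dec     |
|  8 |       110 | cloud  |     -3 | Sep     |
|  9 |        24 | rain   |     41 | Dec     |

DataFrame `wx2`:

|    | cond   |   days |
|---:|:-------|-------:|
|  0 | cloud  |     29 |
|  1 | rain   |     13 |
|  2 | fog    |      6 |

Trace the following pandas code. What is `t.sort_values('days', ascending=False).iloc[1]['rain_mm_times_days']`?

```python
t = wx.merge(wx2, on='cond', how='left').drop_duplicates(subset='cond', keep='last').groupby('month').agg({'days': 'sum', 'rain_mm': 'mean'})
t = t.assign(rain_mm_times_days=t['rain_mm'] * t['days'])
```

merge on 'cond' (how='left') → 10 rows:
   rain_mm   cond  high month  days
0      237    fog    36   Dec   6.0
1      213    fog   -13   Nov   6.0
2      160    fog    10   Dec   6.0
3        9   rain    24   Sep  13.0
4      111    sun    -6   Sep   NaN
5      229  cloud    29   Dec  29.0
6      285  cloud    15   Nov  29.0
7       14   rain    18   Dec  13.0
8      110  cloud    -3   Sep  29.0
9       24   rain    41   Dec  13.0
drop duplicate cond (keep=last):
   rain_mm   cond  high month  days
2      160    fog    10   Dec   6.0
4      111    sun    -6   Sep   NaN
8      110  cloud    -3   Sep  29.0
9       24   rain    41   Dec  13.0
group by month: sum(days), mean(rain_mm):
       days  rain_mm
month               
Dec    19.0     92.0
Sep    29.0    110.5
add column rain_mm_times_days = t['rain_mm'] * t['days']:
       days  rain_mm  rain_mm_times_days
month                                   
Dec    19.0     92.0              1748.0
Sep    29.0    110.5              3204.5
sort by days descending:
       days  rain_mm  rain_mm_times_days
month                                   
Sep    29.0    110.5              3204.5
Dec    19.0     92.0              1748.0
Hence 1748.0.

1748.0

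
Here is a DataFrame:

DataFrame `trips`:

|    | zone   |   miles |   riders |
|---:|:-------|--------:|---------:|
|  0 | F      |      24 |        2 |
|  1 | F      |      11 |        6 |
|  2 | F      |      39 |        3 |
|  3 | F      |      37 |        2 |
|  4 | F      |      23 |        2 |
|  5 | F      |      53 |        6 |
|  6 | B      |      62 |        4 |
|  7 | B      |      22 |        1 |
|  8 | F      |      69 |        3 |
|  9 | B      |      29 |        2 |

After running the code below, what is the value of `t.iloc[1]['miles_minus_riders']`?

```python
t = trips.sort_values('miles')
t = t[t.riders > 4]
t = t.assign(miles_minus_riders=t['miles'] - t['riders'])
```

47

sort by miles:
  zone  miles  riders
1    F     11       6
7    B     22       1
4    F     23       2
0    F     24       2
9    B     29       2
3    F     37       2
2    F     39       3
5    F     53       6
6    B     62       4
8    F     69       3
filter rows where riders > 4:
  zone  miles  riders
1    F     11       6
5    F     53       6
add column miles_minus_riders = t['miles'] - t['riders']:
  zone  miles  riders  miles_minus_riders
1    F     11       6                   5
5    F     53       6                  47
value at position 1, column 'miles_minus_riders' → 47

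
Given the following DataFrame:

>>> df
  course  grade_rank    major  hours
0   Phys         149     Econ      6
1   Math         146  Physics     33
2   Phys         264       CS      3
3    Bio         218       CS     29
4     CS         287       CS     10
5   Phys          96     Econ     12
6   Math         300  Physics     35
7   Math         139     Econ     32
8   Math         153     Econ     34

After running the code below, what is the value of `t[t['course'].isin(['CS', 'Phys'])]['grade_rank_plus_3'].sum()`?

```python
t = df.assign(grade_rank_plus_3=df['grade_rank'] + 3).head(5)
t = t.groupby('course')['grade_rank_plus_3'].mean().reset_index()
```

499.5

add column grade_rank_plus_3 = df['grade_rank'] + 3:
  course  grade_rank    major  hours  grade_rank_plus_3
0   Phys         149     Econ      6                152
1   Math         146  Physics     33                149
2   Phys         264       CS      3                267
3    Bio         218       CS     29                221
4     CS         287       CS     10                290
5   Phys          96     Econ     12                 99
6   Math         300  Physics     35                303
7   Math         139     Econ     32                142
8   Math         153     Econ     34                156
take first 5 rows:
  course  grade_rank    major  hours  grade_rank_plus_3
0   Phys         149     Econ      6                152
1   Math         146  Physics     33                149
2   Phys         264       CS      3                267
3    Bio         218       CS     29                221
4     CS         287       CS     10                290
group by course, mean of grade_rank_plus_3:
course
Bio     221.0
CS      290.0
Math    149.0
Phys    209.5
Name: grade_rank_plus_3, dtype: float64
reset_index():
  course  grade_rank_plus_3
0    Bio              221.0
1     CS              290.0
2   Math              149.0
3   Phys              209.5
filter rows where course in ['CS', 'Phys']:
  course  grade_rank_plus_3
1     CS              290.0
3   Phys              209.5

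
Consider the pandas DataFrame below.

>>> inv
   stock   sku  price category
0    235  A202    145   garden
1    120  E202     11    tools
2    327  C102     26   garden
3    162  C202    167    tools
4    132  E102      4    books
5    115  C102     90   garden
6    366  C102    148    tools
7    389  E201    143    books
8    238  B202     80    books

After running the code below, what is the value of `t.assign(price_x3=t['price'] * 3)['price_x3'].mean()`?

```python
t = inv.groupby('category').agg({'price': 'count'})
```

group by category, count of price:
          price
category       
books         3
garden        3
tools         3
add column price_x3 = t['price'] * 3:
          price  price_x3
category                 
books         3         9
garden        3         9
tools         3         9
Finally, mean of column 'price_x3' = 9.0.

9.0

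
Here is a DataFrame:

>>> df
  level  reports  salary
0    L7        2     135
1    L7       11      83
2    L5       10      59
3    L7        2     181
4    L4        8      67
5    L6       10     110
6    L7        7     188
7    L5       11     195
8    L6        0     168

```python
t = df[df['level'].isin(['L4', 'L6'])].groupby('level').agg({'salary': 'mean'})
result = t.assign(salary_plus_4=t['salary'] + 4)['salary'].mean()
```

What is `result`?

filter rows where level in ['L4', 'L6']:
  level  reports  salary
4    L4        8      67
5    L6       10     110
8    L6        0     168
group by level, mean of salary:
       salary
level        
L4       67.0
L6      139.0
add column salary_plus_4 = t['salary'] + 4:
       salary  salary_plus_4
level                       
L4       67.0           71.0
L6      139.0          143.0
The mean of column 'salary' is 103.0.

103.0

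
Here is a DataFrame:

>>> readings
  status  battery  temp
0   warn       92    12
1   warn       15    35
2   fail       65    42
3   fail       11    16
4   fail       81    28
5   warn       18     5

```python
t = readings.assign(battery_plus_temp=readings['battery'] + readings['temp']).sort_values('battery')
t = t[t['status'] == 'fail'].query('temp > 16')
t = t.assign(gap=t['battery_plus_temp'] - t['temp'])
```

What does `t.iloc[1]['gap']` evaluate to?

81

add column battery_plus_temp = readings['battery'] + readings['temp']:
  status  battery  temp  battery_plus_temp
0   warn       92    12                104
1   warn       15    35                 50
2   fail       65    42                107
3   fail       11    16                 27
4   fail       81    28                109
5   warn       18     5                 23
sort by battery:
  status  battery  temp  battery_plus_temp
3   fail       11    16                 27
1   warn       15    35                 50
5   warn       18     5                 23
2   fail       65    42                107
4   fail       81    28                109
0   warn       92    12                104
filter rows where status == 'fail':
  status  battery  temp  battery_plus_temp
3   fail       11    16                 27
2   fail       65    42                107
4   fail       81    28                109
filter rows where temp > 16:
  status  battery  temp  battery_plus_temp
2   fail       65    42                107
4   fail       81    28                109
add column gap = t['battery_plus_temp'] - t['temp']:
  status  battery  temp  battery_plus_temp  gap
2   fail       65    42                107   65
4   fail       81    28                109   81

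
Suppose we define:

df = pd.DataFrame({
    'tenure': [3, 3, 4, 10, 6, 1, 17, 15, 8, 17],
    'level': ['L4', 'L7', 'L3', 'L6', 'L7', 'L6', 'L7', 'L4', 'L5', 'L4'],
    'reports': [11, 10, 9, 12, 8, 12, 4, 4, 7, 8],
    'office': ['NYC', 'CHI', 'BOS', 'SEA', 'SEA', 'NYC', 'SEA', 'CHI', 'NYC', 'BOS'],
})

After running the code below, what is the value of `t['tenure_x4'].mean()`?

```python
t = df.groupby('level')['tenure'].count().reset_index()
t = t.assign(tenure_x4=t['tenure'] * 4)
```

8.0

group by level, count of tenure:
level
L3    1
L4    3
L5    1
L6    2
L7    3
Name: tenure, dtype: int64
reset_index():
  level  tenure
0    L3       1
1    L4       3
2    L5       1
3    L6       2
4    L7       3
add column tenure_x4 = t['tenure'] * 4:
  level  tenure  tenure_x4
0    L3       1          4
1    L4       3         12
2    L5       1          4
3    L6       2          8
4    L7       3         12
Finally, mean of column 'tenure_x4' = 8.0.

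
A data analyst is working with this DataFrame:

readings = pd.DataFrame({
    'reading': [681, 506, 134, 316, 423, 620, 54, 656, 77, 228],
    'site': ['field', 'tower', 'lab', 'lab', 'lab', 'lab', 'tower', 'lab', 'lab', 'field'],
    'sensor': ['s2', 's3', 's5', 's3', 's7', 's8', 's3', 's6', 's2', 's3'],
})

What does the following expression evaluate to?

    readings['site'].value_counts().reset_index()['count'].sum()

10

value_counts of site:
site
lab      6
field    2
tower    2
Name: count, dtype: int64
reset_index():
    site  count
0    lab      6
1  field      2
2  tower      2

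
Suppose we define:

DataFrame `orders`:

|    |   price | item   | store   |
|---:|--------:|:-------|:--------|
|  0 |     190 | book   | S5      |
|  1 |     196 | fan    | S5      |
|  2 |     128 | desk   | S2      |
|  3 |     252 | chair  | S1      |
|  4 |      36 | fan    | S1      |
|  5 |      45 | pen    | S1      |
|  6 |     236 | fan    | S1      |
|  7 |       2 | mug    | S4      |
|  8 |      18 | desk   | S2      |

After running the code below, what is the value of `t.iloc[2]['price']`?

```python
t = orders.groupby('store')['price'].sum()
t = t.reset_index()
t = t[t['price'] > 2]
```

group by store, sum of price:
store
S1    569
S2    146
S4      2
S5    386
Name: price, dtype: int64
reset_index():
  store  price
0    S1    569
1    S2    146
2    S4      2
3    S5    386
filter rows where price > 2:
  store  price
0    S1    569
1    S2    146
3    S5    386
Hence 386.

386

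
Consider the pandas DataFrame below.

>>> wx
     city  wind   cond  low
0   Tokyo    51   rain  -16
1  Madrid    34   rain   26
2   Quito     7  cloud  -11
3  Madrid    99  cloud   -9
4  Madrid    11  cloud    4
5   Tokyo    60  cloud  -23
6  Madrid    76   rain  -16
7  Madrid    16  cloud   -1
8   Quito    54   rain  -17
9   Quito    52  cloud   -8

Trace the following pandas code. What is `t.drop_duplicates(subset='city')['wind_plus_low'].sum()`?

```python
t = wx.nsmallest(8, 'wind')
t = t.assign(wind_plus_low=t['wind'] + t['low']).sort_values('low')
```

89

take 8 rows with smallest wind:
     city  wind   cond  low
2   Quito     7  cloud  -11
4  Madrid    11  cloud    4
7  Madrid    16  cloud   -1
1  Madrid    34   rain   26
0   Tokyo    51   rain  -16
9   Quito    52  cloud   -8
8   Quito    54   rain  -17
5   Tokyo    60  cloud  -23
add column wind_plus_low = t['wind'] + t['low']:
     city  wind   cond  low  wind_plus_low
2   Quito     7  cloud  -11             -4
4  Madrid    11  cloud    4             15
7  Madrid    16  cloud   -1             15
1  Madrid    34   rain   26             60
0   Tokyo    51   rain  -16             35
9   Quito    52  cloud   -8             44
8   Quito    54   rain  -17             37
5   Tokyo    60  cloud  -23             37
sort by low:
     city  wind   cond  low  wind_plus_low
5   Tokyo    60  cloud  -23             37
8   Quito    54   rain  -17             37
0   Tokyo    51   rain  -16             35
2   Quito     7  cloud  -11             -4
9   Quito    52  cloud   -8             44
7  Madrid    16  cloud   -1             15
4  Madrid    11  cloud    4             15
1  Madrid    34   rain   26             60
drop duplicate city (keep=first):
     city  wind   cond  low  wind_plus_low
5   Tokyo    60  cloud  -23             37
8   Quito    54   rain  -17             37
7  Madrid    16  cloud   -1             15
Taking the sum of column 'wind_plus_low' gives 89.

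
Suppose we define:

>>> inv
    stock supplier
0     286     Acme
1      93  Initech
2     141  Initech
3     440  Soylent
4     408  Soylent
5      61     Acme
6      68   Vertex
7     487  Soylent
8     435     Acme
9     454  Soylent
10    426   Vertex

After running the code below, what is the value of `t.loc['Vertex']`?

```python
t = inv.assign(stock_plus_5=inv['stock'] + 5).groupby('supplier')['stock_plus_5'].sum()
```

add column stock_plus_5 = inv['stock'] + 5:
    stock supplier  stock_plus_5
0     286     Acme           291
1      93  Initech            98
2     141  Initech           146
3     440  Soylent           445
4     408  Soylent           413
5      61     Acme            66
6      68   Vertex            73
7     487  Soylent           492
8     435     Acme           440
9     454  Soylent           459
10    426   Vertex           431
group by supplier, sum of stock_plus_5:
supplier
Acme        797
Initech     244
Soylent    1809
Vertex      504
Name: stock_plus_5, dtype: int64

504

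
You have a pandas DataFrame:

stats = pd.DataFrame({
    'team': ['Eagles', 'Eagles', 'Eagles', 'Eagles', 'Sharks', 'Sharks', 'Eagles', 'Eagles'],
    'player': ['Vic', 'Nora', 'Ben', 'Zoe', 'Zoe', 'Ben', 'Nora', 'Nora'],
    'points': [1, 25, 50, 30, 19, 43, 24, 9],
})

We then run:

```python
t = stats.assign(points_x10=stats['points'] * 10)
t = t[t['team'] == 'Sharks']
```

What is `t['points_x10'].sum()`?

add column points_x10 = stats['points'] * 10:
     team player  points  points_x10
0  Eagles    Vic       1          10
1  Eagles   Nora      25         250
2  Eagles    Ben      50         500
3  Eagles    Zoe      30         300
4  Sharks    Zoe      19         190
5  Sharks    Ben      43         430
6  Eagles   Nora      24         240
7  Eagles   Nora       9          90
filter rows where team == 'Sharks':
     team player  points  points_x10
4  Sharks    Zoe      19         190
5  Sharks    Ben      43         430
Reading off the sum of column 'points_x10', we get 620.

620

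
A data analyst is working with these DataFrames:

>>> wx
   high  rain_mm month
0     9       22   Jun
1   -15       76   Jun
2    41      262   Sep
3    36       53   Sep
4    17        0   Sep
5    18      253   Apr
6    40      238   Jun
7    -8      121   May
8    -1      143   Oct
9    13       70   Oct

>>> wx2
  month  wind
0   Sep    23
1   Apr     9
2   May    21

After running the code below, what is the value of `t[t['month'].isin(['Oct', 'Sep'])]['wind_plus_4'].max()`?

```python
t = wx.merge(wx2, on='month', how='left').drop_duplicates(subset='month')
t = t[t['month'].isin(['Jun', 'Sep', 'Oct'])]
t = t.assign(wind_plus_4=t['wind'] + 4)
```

merge on 'month' (how='left') → 10 rows:
   high  rain_mm month  wind
0     9       22   Jun   NaN
1   -15       76   Jun   NaN
2    41      262   Sep  23.0
3    36       53   Sep  23.0
4    17        0   Sep  23.0
5    18      253   Apr   9.0
6    40      238   Jun   NaN
7    -8      121   May  21.0
8    -1      143   Oct   NaN
9    13       70   Oct   NaN
drop duplicate month (keep=first):
   high  rain_mm month  wind
0     9       22   Jun   NaN
2    41      262   Sep  23.0
5    18      253   Apr   9.0
7    -8      121   May  21.0
8    -1      143   Oct   NaN
filter rows where month in ['Jun', 'Sep', 'Oct']:
   high  rain_mm month  wind
0     9       22   Jun   NaN
2    41      262   Sep  23.0
8    -1      143   Oct   NaN
add column wind_plus_4 = t['wind'] + 4:
   high  rain_mm month  wind  wind_plus_4
0     9       22   Jun   NaN          NaN
2    41      262   Sep  23.0         27.0
8    -1      143   Oct   NaN          NaN
filter rows where month in ['Oct', 'Sep']:
   high  rain_mm month  wind  wind_plus_4
2    41      262   Sep  23.0         27.0
8    -1      143   Oct   NaN          NaN

27.0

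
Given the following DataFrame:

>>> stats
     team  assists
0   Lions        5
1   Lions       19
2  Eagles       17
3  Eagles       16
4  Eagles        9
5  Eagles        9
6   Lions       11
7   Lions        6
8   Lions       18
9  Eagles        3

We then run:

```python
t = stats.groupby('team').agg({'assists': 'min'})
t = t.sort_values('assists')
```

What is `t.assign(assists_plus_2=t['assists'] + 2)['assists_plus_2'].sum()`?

12

group by team, min of assists:
        assists
team           
Eagles        3
Lions         5
sort by assists:
        assists
team           
Eagles        3
Lions         5
add column assists_plus_2 = t['assists'] + 2:
        assists  assists_plus_2
team                           
Eagles        3               5
Lions         5               7
Reading off the sum of column 'assists_plus_2', we get 12.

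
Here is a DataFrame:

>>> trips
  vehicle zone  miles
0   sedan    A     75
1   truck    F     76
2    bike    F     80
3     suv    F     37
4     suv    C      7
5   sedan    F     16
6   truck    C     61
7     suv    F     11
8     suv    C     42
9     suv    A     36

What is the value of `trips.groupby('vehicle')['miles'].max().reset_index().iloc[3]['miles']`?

76

group by vehicle, max of miles:
vehicle
bike     80
sedan    75
suv      42
truck    76
Name: miles, dtype: int64
reset_index():
  vehicle  miles
0    bike     80
1   sedan     75
2     suv     42
3   truck     76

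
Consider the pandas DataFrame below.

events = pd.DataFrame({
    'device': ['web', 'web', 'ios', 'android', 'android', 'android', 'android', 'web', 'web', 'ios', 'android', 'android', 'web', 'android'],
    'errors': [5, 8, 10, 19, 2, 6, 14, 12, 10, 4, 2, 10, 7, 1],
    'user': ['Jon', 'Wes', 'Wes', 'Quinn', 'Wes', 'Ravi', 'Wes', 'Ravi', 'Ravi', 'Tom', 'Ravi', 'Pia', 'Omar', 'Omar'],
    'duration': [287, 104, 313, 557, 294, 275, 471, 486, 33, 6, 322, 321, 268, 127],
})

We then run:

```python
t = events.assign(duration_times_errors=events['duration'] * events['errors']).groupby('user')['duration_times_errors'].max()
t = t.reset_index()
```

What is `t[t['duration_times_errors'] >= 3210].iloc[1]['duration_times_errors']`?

add column duration_times_errors = events['duration'] * events['errors']:
     device  errors   user  duration  duration_times_errors
0       web       5    Jon       287                   1435
1       web       8    Wes       104                    832
2       ios      10    Wes       313                   3130
3   android      19  Quinn       557                  10583
4   android       2    Wes       294                    588
5   android       6   Ravi       275                   1650
6   android      14    Wes       471                   6594
7       web      12   Ravi       486                   5832
8       web      10   Ravi        33                    330
9       ios       4    Tom         6                     24
10  android       2   Ravi       322                    644
11  android      10    Pia       321                   3210
12      web       7   Omar       268                   1876
13  android       1   Omar       127                    127
group by user, max of duration_times_errors:
user
Jon       1435
Omar      1876
Pia       3210
Quinn    10583
Ravi      5832
Tom         24
Wes       6594
Name: duration_times_errors, dtype: int64
reset_index():
    user  duration_times_errors
0    Jon                   1435
1   Omar                   1876
2    Pia                   3210
3  Quinn                  10583
4   Ravi                   5832
5    Tom                     24
6    Wes                   6594
filter rows where duration_times_errors >= 3210:
    user  duration_times_errors
2    Pia                   3210
3  Quinn                  10583
4   Ravi                   5832
6    Wes                   6594
Finally, value at position 1, column 'duration_times_errors' = 10583.

10583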